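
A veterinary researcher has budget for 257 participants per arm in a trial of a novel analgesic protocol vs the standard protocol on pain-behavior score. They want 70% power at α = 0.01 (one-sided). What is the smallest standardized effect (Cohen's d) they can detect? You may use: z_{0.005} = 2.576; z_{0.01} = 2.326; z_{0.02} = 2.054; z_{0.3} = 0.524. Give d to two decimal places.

d_min ≈ 0.25

For two independent groups of n = 257 each: d_min = (z_{α} + z_β)·√(2/n).
z-sum = 2.326 + 0.524 = 2.850.
d_min = 2.850 × √(2/257) = 2.850 × 0.0882 = 0.251.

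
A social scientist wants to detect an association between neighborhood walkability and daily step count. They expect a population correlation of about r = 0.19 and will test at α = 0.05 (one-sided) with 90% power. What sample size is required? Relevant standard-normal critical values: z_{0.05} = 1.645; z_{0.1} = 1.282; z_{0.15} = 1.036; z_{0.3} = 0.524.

n = 235

Fisher's z: C = ½·ln((1+r)/(1−r)) = ½·ln(1.4691) = 0.1923.
n = ((z_{α} + z_β)/C)² + 3.
(1.645 + 1.282) / 0.1923 = 2.927 / 0.1923 = 15.221.
n = 15.221² + 3 = 231.68 + 3 = 234.7.
Round up.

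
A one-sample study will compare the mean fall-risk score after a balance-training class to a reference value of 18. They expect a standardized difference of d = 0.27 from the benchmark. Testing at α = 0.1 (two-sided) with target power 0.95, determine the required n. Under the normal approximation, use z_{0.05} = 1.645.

For a one-sample test: n = ((z_{α/2} + z_β) / d)².
z_{α/2} + z_β = 1.645 + 1.645 = 3.290.
n = (3.290 / 0.27)² = 12.185² = 148.48.
Round up.

n = 149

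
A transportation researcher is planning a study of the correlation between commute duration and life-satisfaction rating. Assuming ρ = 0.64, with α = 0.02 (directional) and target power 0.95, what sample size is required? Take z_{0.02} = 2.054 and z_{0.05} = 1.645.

Fisher's z: C = ½·ln((1+r)/(1−r)) = ½·ln(4.5556) = 0.7582.
n = ((z_{α} + z_β)/C)² + 3.
(2.054 + 1.645) / 0.7582 = 3.699 / 0.7582 = 4.879.
n = 4.879² + 3 = 23.80 + 3 = 26.8.
Round up.

n = 27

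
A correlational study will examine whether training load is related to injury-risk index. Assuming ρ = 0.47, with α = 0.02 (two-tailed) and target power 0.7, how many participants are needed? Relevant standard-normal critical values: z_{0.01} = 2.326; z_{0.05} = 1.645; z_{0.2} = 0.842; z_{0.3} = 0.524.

Fisher's z: C = ½·ln((1+r)/(1−r)) = ½·ln(2.7736) = 0.5101.
n = ((z_{α/2} + z_β)/C)² + 3.
(2.326 + 0.524) / 0.5101 = 2.850 / 0.5101 = 5.587.
n = 5.587² + 3 = 31.22 + 3 = 34.2.
Round up.

n = 35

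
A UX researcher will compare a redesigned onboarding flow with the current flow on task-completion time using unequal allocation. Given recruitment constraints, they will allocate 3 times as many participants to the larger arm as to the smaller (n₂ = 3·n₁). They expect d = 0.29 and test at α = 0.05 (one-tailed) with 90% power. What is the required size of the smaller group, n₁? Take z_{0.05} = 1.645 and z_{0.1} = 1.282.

With allocation ratio k = n₂/n₁ = 3, Var(x̄₁−x̄₂) = σ²(1/n₁ + 1/(k·n₁)) = σ²·(k+1)/(k·n₁).
So n₁ = (1 + 1/k)·((z_{α} + z_β)/d)² = 1.333 × (2.927/0.29)².
n₁ = 1.333 × 101.87 = 135.8.
Round up: n₁ = 136, giving n₂ = 3 × 136 = 408.

n₁ = 136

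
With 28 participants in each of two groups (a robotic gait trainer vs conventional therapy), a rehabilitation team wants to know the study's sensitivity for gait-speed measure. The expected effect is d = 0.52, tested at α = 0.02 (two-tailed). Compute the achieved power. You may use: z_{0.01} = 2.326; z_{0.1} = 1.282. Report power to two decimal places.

power ≈ 0.35

For two equal groups, power = Φ(d·√(n/2) − z_{α/2}).
d·√(n/2) = 0.52 × √(28/2) = 0.52 × 3.742 = 1.946.
z_β = 1.946 − 2.326 = -0.380.
Power = Φ(-0.380) = 0.352.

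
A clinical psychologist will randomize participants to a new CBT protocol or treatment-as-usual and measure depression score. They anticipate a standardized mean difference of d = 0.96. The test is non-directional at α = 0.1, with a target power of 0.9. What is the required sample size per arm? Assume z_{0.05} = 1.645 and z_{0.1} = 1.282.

For two independent groups with equal n: n = 2·((z_{α/2} + z_β) / d)².
z_{α/2} + z_β = 1.645 + 1.282 = 2.927.
n = 2 × (2.927 / 0.96)² = 2 × 3.049² = 2 × 9.30 = 18.6.
Round up to the next whole participant.

n = 19 per group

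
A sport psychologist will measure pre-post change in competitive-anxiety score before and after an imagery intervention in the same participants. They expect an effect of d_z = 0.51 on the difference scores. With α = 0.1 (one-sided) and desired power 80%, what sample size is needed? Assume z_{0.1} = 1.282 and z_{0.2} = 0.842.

n = 18 pairs

For a paired (one-sample on differences) test: n = ((z_{α} + z_β) / d)².
z_{α} + z_β = 1.282 + 0.842 = 2.124.
n = (2.124 / 0.51)² = 4.165² = 17.34.
Round up.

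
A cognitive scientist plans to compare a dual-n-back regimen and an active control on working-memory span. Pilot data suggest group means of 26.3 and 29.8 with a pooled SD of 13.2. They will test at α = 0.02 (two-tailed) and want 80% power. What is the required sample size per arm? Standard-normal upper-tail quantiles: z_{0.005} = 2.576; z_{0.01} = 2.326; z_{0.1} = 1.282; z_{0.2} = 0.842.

Cohen's d = |M₁ − M₂| / SD_pooled = |26.3 − 29.8| / 13.2 = 3.5 / 13.2 = 0.265.
For two independent groups with equal n: n = 2·((z_{α/2} + z_β) / d)².
z_{α/2} + z_β = 2.326 + 0.842 = 3.168.
n = 2 × (3.168 / 0.265)² = 2 × 11.955² = 2 × 142.92 = 285.8.
Round up to the next whole participant.

n = 286 per group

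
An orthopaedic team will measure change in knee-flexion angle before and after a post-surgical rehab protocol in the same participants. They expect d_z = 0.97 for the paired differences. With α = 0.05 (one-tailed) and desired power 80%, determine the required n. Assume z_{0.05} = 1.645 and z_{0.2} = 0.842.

For a paired (one-sample on differences) test: n = ((z_{α} + z_β) / d)².
z_{α} + z_β = 1.645 + 0.842 = 2.487.
n = (2.487 / 0.97)² = 2.564² = 6.57.
Round up.

n = 7 pairs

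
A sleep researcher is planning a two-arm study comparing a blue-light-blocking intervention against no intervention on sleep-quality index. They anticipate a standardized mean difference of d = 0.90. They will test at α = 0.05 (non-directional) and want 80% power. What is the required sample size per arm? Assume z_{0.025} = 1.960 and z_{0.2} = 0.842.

n = 20 per group

For two independent groups with equal n: n = 2·((z_{α/2} + z_β) / d)².
z_{α/2} + z_β = 1.960 + 0.842 = 2.802.
n = 2 × (2.802 / 0.90)² = 2 × 3.113² = 2 × 9.69 = 19.4.
Round up to the next whole participant.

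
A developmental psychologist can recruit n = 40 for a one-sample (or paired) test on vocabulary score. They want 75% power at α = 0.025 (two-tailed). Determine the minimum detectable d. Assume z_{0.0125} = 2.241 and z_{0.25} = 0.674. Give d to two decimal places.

d_min ≈ 0.46

For a single sample (or paired design) of n = 40: d_min = (z_{α/2} + z_β)/√n.
z-sum = 2.241 + 0.674 = 2.915.
d_min = 2.915 / √40 = 2.915 / 6.325 = 0.461.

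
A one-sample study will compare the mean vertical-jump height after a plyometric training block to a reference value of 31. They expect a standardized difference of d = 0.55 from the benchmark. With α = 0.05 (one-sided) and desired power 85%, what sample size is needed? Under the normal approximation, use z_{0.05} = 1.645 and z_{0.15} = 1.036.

For a one-sample test: n = ((z_{α} + z_β) / d)².
z_{α} + z_β = 1.645 + 1.036 = 2.681.
n = (2.681 / 0.55)² = 4.875² = 23.76.
Round up.

n = 24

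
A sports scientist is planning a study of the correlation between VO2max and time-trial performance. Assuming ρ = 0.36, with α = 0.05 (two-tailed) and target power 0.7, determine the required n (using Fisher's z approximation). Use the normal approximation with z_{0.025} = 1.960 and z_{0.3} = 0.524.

n = 47

Fisher's z: C = ½·ln((1+r)/(1−r)) = ½·ln(2.1250) = 0.3769.
n = ((z_{α/2} + z_β)/C)² + 3.
(1.960 + 0.524) / 0.3769 = 2.484 / 0.3769 = 6.591.
n = 6.591² + 3 = 43.44 + 3 = 46.4.
Round up.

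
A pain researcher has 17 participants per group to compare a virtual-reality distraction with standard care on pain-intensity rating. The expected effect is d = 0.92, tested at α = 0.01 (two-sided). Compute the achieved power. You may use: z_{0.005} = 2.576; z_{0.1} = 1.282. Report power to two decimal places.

power ≈ 0.54

For two equal groups, power = Φ(d·√(n/2) − z_{α/2}).
d·√(n/2) = 0.92 × √(17/2) = 0.92 × 2.915 = 2.682.
z_β = 2.682 − 2.576 = 0.106.
Power = Φ(0.106) = 0.542.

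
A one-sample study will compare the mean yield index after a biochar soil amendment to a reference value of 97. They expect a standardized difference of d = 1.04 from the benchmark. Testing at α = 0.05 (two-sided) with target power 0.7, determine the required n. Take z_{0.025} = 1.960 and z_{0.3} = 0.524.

n = 6

For a one-sample test: n = ((z_{α/2} + z_β) / d)².
z_{α/2} + z_β = 1.960 + 0.524 = 2.484.
n = (2.484 / 1.04)² = 2.388² = 5.70.
Round up.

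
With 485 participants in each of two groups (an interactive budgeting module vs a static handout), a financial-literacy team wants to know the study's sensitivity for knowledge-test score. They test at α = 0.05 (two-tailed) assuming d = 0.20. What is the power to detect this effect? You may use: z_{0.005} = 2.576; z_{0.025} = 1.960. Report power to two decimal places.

For two equal groups, power = Φ(d·√(n/2) − z_{α/2}).
d·√(n/2) = 0.20 × √(485/2) = 0.20 × 15.572 = 3.114.
z_β = 3.114 − 1.960 = 1.154.
Power = Φ(1.154) = 0.876.

power ≈ 0.88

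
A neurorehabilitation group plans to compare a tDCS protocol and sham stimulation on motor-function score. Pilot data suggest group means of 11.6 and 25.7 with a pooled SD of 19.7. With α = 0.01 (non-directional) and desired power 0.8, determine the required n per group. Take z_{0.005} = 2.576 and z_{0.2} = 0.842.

n = 46 per group

Cohen's d = |M₁ − M₂| / SD_pooled = |11.6 − 25.7| / 19.7 = 14.1 / 19.7 = 0.716.
For two independent groups with equal n: n = 2·((z_{α/2} + z_β) / d)².
z_{α/2} + z_β = 2.576 + 0.842 = 3.418.
n = 2 × (3.418 / 0.716)² = 2 × 4.774² = 2 × 22.79 = 45.6.
Round up to the next whole participant.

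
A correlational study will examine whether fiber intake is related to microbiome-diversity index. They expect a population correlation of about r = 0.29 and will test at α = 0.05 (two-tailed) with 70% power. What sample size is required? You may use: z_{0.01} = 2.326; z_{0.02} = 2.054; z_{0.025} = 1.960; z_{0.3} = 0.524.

n = 73

Fisher's z: C = ½·ln((1+r)/(1−r)) = ½·ln(1.8169) = 0.2986.
n = ((z_{α/2} + z_β)/C)² + 3.
(1.960 + 0.524) / 0.2986 = 2.484 / 0.2986 = 8.319.
n = 8.319² + 3 = 69.20 + 3 = 72.2.
Round up.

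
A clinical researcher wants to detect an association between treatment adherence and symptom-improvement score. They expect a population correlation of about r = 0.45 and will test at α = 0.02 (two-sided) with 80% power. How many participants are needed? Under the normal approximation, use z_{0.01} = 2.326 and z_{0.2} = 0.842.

Fisher's z: C = ½·ln((1+r)/(1−r)) = ½·ln(2.6364) = 0.4847.
n = ((z_{α/2} + z_β)/C)² + 3.
(2.326 + 0.842) / 0.4847 = 3.168 / 0.4847 = 6.536.
n = 6.536² + 3 = 42.72 + 3 = 45.7.
Round up.

n = 46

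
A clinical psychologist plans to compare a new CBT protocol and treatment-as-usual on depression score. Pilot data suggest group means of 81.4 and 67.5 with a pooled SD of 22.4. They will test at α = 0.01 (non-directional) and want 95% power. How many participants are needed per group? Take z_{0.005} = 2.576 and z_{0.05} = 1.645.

Cohen's d = |M₁ − M₂| / SD_pooled = |81.4 − 67.5| / 22.4 = 13.9 / 22.4 = 0.621.
For two independent groups with equal n: n = 2·((z_{α/2} + z_β) / d)².
z_{α/2} + z_β = 2.576 + 1.645 = 4.221.
n = 2 × (4.221 / 0.621)² = 2 × 6.797² = 2 × 46.20 = 92.4.
Round up to the next whole participant.

n = 93 per group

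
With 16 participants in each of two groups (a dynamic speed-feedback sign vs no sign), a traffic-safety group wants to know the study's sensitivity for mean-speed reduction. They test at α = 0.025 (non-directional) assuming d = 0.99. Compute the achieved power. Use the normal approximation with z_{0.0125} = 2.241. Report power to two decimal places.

For two equal groups, power = Φ(d·√(n/2) − z_{α/2}).
d·√(n/2) = 0.99 × √(16/2) = 0.99 × 2.828 = 2.800.
z_β = 2.800 − 2.241 = 0.559.
Power = Φ(0.559) = 0.712.

power ≈ 0.71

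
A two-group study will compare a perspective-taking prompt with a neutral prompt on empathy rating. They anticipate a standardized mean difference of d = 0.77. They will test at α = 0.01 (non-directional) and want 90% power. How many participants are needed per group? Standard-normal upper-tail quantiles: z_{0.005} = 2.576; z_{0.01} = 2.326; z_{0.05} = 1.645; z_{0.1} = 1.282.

n = 51 per group

For two independent groups with equal n: n = 2·((z_{α/2} + z_β) / d)².
z_{α/2} + z_β = 2.576 + 1.282 = 3.858.
n = 2 × (3.858 / 0.77)² = 2 × 5.010² = 2 × 25.10 = 50.2.
Round up to the next whole participant.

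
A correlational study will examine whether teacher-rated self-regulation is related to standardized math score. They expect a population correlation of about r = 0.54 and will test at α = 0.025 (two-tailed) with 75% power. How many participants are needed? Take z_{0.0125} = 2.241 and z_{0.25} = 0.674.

Fisher's z: C = ½·ln((1+r)/(1−r)) = ½·ln(3.3478) = 0.6042.
n = ((z_{α/2} + z_β)/C)² + 3.
(2.241 + 0.674) / 0.6042 = 2.915 / 0.6042 = 4.825.
n = 4.825² + 3 = 23.28 + 3 = 26.3.
Round up.

n = 27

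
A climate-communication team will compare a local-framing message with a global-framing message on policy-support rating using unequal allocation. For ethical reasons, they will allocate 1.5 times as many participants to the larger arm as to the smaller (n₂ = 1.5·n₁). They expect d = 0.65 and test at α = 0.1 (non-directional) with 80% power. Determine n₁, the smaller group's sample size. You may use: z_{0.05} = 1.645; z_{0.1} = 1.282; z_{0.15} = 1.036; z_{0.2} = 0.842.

n₁ = 25

With allocation ratio k = n₂/n₁ = 1.5, Var(x̄₁−x̄₂) = σ²(1/n₁ + 1/(k·n₁)) = σ²·(k+1)/(k·n₁).
So n₁ = (1 + 1/k)·((z_{α/2} + z_β)/d)² = 1.667 × (2.487/0.65)².
n₁ = 1.667 × 14.64 = 24.4.
Round up: n₁ = 25, giving n₂ = ⌈1.5 × 25⌉ = ⌈37.5⌉ = 38.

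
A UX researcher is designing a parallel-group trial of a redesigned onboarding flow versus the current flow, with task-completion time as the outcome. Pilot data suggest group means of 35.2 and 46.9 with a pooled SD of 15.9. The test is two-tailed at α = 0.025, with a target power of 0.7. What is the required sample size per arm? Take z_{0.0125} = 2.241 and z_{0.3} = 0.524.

n = 29 per group

Cohen's d = |M₁ − M₂| / SD_pooled = |35.2 − 46.9| / 15.9 = 11.7 / 15.9 = 0.736.
For two independent groups with equal n: n = 2·((z_{α/2} + z_β) / d)².
z_{α/2} + z_β = 2.241 + 0.524 = 2.765.
n = 2 × (2.765 / 0.736)² = 2 × 3.757² = 2 × 14.11 = 28.2.
Round up to the next whole participant.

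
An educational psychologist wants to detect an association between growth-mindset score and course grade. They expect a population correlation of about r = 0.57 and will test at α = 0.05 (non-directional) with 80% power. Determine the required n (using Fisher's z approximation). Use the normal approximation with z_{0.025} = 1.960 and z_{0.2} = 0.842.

n = 22

Fisher's z: C = ½·ln((1+r)/(1−r)) = ½·ln(3.6512) = 0.6475.
n = ((z_{α/2} + z_β)/C)² + 3.
(1.960 + 0.842) / 0.6475 = 2.802 / 0.6475 = 4.327.
n = 4.327² + 3 = 18.73 + 3 = 21.7.
Round up.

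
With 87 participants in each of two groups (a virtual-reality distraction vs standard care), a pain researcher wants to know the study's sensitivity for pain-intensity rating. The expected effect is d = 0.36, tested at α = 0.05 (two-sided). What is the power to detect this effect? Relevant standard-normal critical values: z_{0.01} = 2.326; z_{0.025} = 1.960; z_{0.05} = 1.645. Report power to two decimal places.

power ≈ 0.66

For two equal groups, power = Φ(d·√(n/2) − z_{α/2}).
d·√(n/2) = 0.36 × √(87/2) = 0.36 × 6.595 = 2.374.
z_β = 2.374 − 1.960 = 0.414.
Power = Φ(0.414) = 0.661.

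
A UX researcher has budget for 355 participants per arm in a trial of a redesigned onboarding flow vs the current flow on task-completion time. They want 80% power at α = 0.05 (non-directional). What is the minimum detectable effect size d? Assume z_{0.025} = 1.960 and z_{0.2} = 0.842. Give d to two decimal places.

d_min ≈ 0.21

For two independent groups of n = 355 each: d_min = (z_{α/2} + z_β)·√(2/n).
z-sum = 1.960 + 0.842 = 2.802.
d_min = 2.802 × √(2/355) = 2.802 × 0.0751 = 0.210.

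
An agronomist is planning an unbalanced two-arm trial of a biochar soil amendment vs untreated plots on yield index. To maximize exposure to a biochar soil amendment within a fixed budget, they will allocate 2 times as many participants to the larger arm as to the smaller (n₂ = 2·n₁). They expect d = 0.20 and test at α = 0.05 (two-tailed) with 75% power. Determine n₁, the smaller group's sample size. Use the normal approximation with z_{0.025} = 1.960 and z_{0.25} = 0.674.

n₁ = 261

With allocation ratio k = n₂/n₁ = 2, Var(x̄₁−x̄₂) = σ²(1/n₁ + 1/(k·n₁)) = σ²·(k+1)/(k·n₁).
So n₁ = (1 + 1/k)·((z_{α/2} + z_β)/d)² = 1.500 × (2.634/0.20)².
n₁ = 1.500 × 173.45 = 260.2.
Round up: n₁ = 261, giving n₂ = 2 × 261 = 522.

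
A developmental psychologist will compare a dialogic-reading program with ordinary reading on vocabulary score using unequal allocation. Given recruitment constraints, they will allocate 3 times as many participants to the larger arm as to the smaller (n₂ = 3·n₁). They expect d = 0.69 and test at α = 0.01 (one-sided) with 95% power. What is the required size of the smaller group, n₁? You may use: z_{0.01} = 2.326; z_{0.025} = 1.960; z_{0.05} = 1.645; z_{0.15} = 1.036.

With allocation ratio k = n₂/n₁ = 3, Var(x̄₁−x̄₂) = σ²(1/n₁ + 1/(k·n₁)) = σ²·(k+1)/(k·n₁).
So n₁ = (1 + 1/k)·((z_{α} + z_β)/d)² = 1.333 × (3.971/0.69)².
n₁ = 1.333 × 33.12 = 44.2.
Round up: n₁ = 45, giving n₂ = 3 × 45 = 135.

n₁ = 45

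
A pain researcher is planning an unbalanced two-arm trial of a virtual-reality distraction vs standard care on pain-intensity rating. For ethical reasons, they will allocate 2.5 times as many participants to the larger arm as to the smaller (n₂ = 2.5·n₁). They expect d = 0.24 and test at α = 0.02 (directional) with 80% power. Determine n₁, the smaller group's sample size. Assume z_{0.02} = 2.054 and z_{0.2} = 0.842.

n₁ = 204

With allocation ratio k = n₂/n₁ = 2.5, Var(x̄₁−x̄₂) = σ²(1/n₁ + 1/(k·n₁)) = σ²·(k+1)/(k·n₁).
So n₁ = (1 + 1/k)·((z_{α} + z_β)/d)² = 1.400 × (2.896/0.24)².
n₁ = 1.400 × 145.60 = 203.8.
Round up: n₁ = 204, giving n₂ = 2.5 × 204 = 510.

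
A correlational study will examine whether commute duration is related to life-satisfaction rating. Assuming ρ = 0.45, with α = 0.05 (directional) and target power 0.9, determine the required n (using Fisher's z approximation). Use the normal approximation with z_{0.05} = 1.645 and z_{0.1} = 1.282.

Fisher's z: C = ½·ln((1+r)/(1−r)) = ½·ln(2.6364) = 0.4847.
n = ((z_{α} + z_β)/C)² + 3.
(1.645 + 1.282) / 0.4847 = 2.927 / 0.4847 = 6.039.
n = 6.039² + 3 = 36.47 + 3 = 39.5.
Round up.

n = 40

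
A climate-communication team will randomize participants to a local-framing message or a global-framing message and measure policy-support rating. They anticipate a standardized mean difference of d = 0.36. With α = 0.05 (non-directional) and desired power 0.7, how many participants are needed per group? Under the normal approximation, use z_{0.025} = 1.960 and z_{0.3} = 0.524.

n = 96 per group

For two independent groups with equal n: n = 2·((z_{α/2} + z_β) / d)².
z_{α/2} + z_β = 1.960 + 0.524 = 2.484.
n = 2 × (2.484 / 0.36)² = 2 × 6.900² = 2 × 47.61 = 95.2.
Round up to the next whole participant.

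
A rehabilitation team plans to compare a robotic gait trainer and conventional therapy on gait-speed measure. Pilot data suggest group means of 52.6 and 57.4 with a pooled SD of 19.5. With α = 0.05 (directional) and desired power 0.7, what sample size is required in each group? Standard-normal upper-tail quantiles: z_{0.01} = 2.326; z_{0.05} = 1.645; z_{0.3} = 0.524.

n = 156 per group

Cohen's d = |M₁ − M₂| / SD_pooled = |52.6 − 57.4| / 19.5 = 4.8 / 19.5 = 0.246.
For two independent groups with equal n: n = 2·((z_{α} + z_β) / d)².
z_{α} + z_β = 1.645 + 0.524 = 2.169.
n = 2 × (2.169 / 0.246)² = 2 × 8.817² = 2 × 77.74 = 155.5.
Round up to the next whole participant.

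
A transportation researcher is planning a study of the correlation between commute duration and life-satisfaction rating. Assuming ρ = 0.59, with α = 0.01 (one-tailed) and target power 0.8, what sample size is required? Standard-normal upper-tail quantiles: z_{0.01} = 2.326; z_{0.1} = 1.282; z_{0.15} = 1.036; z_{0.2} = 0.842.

Fisher's z: C = ½·ln((1+r)/(1−r)) = ½·ln(3.8780) = 0.6777.
n = ((z_{α} + z_β)/C)² + 3.
(2.326 + 0.842) / 0.6777 = 3.168 / 0.6777 = 4.675.
n = 4.675² + 3 = 21.85 + 3 = 24.9.
Round up.

n = 25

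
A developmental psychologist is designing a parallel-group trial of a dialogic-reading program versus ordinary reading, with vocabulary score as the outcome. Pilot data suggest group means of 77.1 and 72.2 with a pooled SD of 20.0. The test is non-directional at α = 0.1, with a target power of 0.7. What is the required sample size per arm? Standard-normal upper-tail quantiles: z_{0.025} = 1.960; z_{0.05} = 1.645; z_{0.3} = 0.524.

n = 157 per group

Cohen's d = |M₁ − M₂| / SD_pooled = |77.1 − 72.2| / 20.0 = 4.9 / 20.0 = 0.245.
For two independent groups with equal n: n = 2·((z_{α/2} + z_β) / d)².
z_{α/2} + z_β = 1.645 + 0.524 = 2.169.
n = 2 × (2.169 / 0.245)² = 2 × 8.853² = 2 × 78.38 = 156.8.
Round up to the next whole participant.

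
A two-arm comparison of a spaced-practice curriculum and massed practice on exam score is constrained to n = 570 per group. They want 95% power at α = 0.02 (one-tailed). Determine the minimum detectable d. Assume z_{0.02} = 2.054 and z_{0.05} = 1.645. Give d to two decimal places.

d_min ≈ 0.22

For two independent groups of n = 570 each: d_min = (z_{α} + z_β)·√(2/n).
z-sum = 2.054 + 1.645 = 3.699.
d_min = 3.699 × √(2/570) = 3.699 × 0.0592 = 0.219.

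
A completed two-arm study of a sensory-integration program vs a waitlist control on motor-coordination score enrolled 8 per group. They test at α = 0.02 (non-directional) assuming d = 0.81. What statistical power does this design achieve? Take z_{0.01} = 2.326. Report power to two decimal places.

power ≈ 0.24

For two equal groups, power = Φ(d·√(n/2) − z_{α/2}).
d·√(n/2) = 0.81 × √(8/2) = 0.81 × 2.000 = 1.620.
z_β = 1.620 − 2.326 = -0.706.
Power = Φ(-0.706) = 0.240.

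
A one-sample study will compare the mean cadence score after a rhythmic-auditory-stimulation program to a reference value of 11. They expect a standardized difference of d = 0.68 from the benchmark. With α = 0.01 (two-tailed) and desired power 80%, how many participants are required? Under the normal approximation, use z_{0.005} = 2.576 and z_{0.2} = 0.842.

n = 26

For a one-sample test: n = ((z_{α/2} + z_β) / d)².
z_{α/2} + z_β = 2.576 + 0.842 = 3.418.
n = (3.418 / 0.68)² = 5.026² = 25.27.
Round up.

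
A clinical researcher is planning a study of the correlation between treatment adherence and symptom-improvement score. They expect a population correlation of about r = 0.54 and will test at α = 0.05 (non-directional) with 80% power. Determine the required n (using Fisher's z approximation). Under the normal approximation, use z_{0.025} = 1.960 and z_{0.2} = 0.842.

n = 25

Fisher's z: C = ½·ln((1+r)/(1−r)) = ½·ln(3.3478) = 0.6042.
n = ((z_{α/2} + z_β)/C)² + 3.
(1.960 + 0.842) / 0.6042 = 2.802 / 0.6042 = 4.638.
n = 4.638² + 3 = 21.51 + 3 = 24.5.
Round up.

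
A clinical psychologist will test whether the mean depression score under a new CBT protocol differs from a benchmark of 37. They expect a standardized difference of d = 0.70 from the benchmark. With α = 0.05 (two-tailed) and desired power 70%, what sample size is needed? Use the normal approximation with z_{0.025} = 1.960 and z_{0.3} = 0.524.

n = 13

For a one-sample test: n = ((z_{α/2} + z_β) / d)².
z_{α/2} + z_β = 1.960 + 0.524 = 2.484.
n = (2.484 / 0.70)² = 3.549² = 12.59.
Round up.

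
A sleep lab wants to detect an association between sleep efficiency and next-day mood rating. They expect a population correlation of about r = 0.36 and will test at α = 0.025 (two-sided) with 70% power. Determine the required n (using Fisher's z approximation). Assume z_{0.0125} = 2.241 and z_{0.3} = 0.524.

n = 57

Fisher's z: C = ½·ln((1+r)/(1−r)) = ½·ln(2.1250) = 0.3769.
n = ((z_{α/2} + z_β)/C)² + 3.
(2.241 + 0.524) / 0.3769 = 2.765 / 0.3769 = 7.336.
n = 7.336² + 3 = 53.82 + 3 = 56.8.
Round up.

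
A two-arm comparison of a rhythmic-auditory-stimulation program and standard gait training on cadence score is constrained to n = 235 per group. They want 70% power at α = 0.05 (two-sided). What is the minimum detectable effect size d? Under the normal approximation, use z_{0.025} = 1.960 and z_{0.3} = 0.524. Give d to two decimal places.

d_min ≈ 0.23

For two independent groups of n = 235 each: d_min = (z_{α/2} + z_β)·√(2/n).
z-sum = 1.960 + 0.524 = 2.484.
d_min = 2.484 × √(2/235) = 2.484 × 0.0923 = 0.229.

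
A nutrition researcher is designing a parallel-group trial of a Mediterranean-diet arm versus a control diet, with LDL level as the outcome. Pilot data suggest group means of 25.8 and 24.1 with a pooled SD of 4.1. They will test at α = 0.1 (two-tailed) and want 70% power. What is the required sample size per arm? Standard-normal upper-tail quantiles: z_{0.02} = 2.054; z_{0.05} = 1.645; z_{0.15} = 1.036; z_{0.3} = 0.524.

n = 55 per group

Cohen's d = |M₁ − M₂| / SD_pooled = |25.8 − 24.1| / 4.1 = 1.7 / 4.1 = 0.415.
For two independent groups with equal n: n = 2·((z_{α/2} + z_β) / d)².
z_{α/2} + z_β = 1.645 + 0.524 = 2.169.
n = 2 × (2.169 / 0.415)² = 2 × 5.227² = 2 × 27.32 = 54.6.
Round up to the next whole participant.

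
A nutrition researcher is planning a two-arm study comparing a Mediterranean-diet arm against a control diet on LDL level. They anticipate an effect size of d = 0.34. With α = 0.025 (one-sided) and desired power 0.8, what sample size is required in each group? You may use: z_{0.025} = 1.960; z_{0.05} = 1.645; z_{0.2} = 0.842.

For two independent groups with equal n: n = 2·((z_{α} + z_β) / d)².
z_{α} + z_β = 1.960 + 0.842 = 2.802.
n = 2 × (2.802 / 0.34)² = 2 × 8.241² = 2 × 67.92 = 135.8.
Round up to the next whole participant.

n = 136 per group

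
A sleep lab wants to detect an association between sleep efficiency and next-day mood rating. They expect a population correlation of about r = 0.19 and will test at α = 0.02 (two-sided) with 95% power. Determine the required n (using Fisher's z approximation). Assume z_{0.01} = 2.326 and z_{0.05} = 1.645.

n = 430

Fisher's z: C = ½·ln((1+r)/(1−r)) = ½·ln(1.4691) = 0.1923.
n = ((z_{α/2} + z_β)/C)² + 3.
(2.326 + 1.645) / 0.1923 = 3.971 / 0.1923 = 20.650.
n = 20.650² + 3 = 426.42 + 3 = 429.4.
Round up.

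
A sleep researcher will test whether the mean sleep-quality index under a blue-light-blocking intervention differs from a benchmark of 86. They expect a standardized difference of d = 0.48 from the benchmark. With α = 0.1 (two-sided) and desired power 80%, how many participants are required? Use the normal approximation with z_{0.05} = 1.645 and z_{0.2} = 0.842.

n = 27

For a one-sample test: n = ((z_{α/2} + z_β) / d)².
z_{α/2} + z_β = 1.645 + 0.842 = 2.487.
n = (2.487 / 0.48)² = 5.181² = 26.85.
Round up.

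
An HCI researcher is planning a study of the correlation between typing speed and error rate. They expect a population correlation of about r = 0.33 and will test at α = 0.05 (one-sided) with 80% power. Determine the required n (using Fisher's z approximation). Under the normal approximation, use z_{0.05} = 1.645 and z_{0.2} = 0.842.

n = 56

Fisher's z: C = ½·ln((1+r)/(1−r)) = ½·ln(1.9851) = 0.3428.
n = ((z_{α} + z_β)/C)² + 3.
(1.645 + 0.842) / 0.3428 = 2.487 / 0.3428 = 7.255.
n = 7.255² + 3 = 52.63 + 3 = 55.6.
Round up.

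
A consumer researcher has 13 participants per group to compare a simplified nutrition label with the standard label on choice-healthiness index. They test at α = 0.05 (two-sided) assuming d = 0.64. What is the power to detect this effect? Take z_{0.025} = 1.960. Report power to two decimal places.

power ≈ 0.37

For two equal groups, power = Φ(d·√(n/2) − z_{α/2}).
d·√(n/2) = 0.64 × √(13/2) = 0.64 × 2.550 = 1.632.
z_β = 1.632 − 1.960 = -0.328.
Power = Φ(-0.328) = 0.371.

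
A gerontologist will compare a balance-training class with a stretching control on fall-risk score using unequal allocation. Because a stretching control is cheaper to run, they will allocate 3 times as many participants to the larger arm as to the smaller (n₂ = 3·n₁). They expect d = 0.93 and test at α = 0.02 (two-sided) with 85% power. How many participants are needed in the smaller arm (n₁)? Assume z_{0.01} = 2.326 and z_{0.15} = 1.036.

With allocation ratio k = n₂/n₁ = 3, Var(x̄₁−x̄₂) = σ²(1/n₁ + 1/(k·n₁)) = σ²·(k+1)/(k·n₁).
So n₁ = (1 + 1/k)·((z_{α/2} + z_β)/d)² = 1.333 × (3.362/0.93)².
n₁ = 1.333 × 13.07 = 17.4.
Round up: n₁ = 18, giving n₂ = 3 × 18 = 54.

n₁ = 18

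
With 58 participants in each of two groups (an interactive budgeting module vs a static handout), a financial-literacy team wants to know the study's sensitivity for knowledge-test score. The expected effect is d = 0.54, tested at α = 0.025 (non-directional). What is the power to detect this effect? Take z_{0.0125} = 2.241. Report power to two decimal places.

power ≈ 0.75

For two equal groups, power = Φ(d·√(n/2) − z_{α/2}).
d·√(n/2) = 0.54 × √(58/2) = 0.54 × 5.385 = 2.908.
z_β = 2.908 − 2.241 = 0.667.
Power = Φ(0.667) = 0.748.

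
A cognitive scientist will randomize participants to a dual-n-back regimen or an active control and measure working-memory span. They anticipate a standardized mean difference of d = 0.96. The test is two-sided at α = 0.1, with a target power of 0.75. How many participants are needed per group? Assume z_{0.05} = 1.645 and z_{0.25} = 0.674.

For two independent groups with equal n: n = 2·((z_{α/2} + z_β) / d)².
z_{α/2} + z_β = 1.645 + 0.674 = 2.319.
n = 2 × (2.319 / 0.96)² = 2 × 2.416² = 2 × 5.84 = 11.7.
Round up to the next whole participant.

n = 12 per group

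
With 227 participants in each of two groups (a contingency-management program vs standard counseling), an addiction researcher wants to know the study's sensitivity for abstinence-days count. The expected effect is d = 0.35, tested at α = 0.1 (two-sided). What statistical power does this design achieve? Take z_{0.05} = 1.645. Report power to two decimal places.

For two equal groups, power = Φ(d·√(n/2) − z_{α/2}).
d·√(n/2) = 0.35 × √(227/2) = 0.35 × 10.654 = 3.729.
z_β = 3.729 − 1.645 = 2.084.
Power = Φ(2.084) = 0.981.

power ≈ 0.98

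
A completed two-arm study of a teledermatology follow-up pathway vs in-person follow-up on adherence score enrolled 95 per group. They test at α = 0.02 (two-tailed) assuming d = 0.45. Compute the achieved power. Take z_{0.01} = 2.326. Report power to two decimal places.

For two equal groups, power = Φ(d·√(n/2) − z_{α/2}).
d·√(n/2) = 0.45 × √(95/2) = 0.45 × 6.892 = 3.101.
z_β = 3.101 − 2.326 = 0.775.
Power = Φ(0.775) = 0.781.

power ≈ 0.78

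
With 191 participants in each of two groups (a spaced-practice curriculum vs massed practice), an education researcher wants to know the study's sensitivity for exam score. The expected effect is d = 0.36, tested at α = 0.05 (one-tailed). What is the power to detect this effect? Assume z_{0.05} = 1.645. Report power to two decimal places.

For two equal groups, power = Φ(d·√(n/2) − z_{α}).
d·√(n/2) = 0.36 × √(191/2) = 0.36 × 9.772 = 3.518.
z_β = 3.518 − 1.645 = 1.873.
Power = Φ(1.873) = 0.969.

power ≈ 0.97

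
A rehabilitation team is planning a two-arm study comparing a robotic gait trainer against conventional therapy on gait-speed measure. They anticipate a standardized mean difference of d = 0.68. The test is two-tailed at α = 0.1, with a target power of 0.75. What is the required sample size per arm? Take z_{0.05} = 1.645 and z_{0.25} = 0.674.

n = 24 per group

For two independent groups with equal n: n = 2·((z_{α/2} + z_β) / d)².
z_{α/2} + z_β = 1.645 + 0.674 = 2.319.
n = 2 × (2.319 / 0.68)² = 2 × 3.410² = 2 × 11.63 = 23.3.
Round up to the next whole participant.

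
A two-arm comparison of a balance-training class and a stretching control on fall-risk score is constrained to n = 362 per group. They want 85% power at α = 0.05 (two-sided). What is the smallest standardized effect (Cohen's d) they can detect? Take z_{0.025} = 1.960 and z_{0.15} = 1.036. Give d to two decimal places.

For two independent groups of n = 362 each: d_min = (z_{α/2} + z_β)·√(2/n).
z-sum = 1.960 + 1.036 = 2.996.
d_min = 2.996 × √(2/362) = 2.996 × 0.0743 = 0.223.

d_min ≈ 0.22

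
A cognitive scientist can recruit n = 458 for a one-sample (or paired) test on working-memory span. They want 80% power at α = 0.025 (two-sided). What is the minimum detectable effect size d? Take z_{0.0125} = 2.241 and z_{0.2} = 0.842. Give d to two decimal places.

For a single sample (or paired design) of n = 458: d_min = (z_{α/2} + z_β)/√n.
z-sum = 2.241 + 0.842 = 3.083.
d_min = 3.083 / √458 = 3.083 / 21.401 = 0.144.

d_min ≈ 0.14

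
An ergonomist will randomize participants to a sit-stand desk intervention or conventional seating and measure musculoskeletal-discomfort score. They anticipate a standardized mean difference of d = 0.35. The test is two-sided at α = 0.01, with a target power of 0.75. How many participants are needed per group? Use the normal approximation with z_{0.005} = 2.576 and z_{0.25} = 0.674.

n = 173 per group

For two independent groups with equal n: n = 2·((z_{α/2} + z_β) / d)².
z_{α/2} + z_β = 2.576 + 0.674 = 3.250.
n = 2 × (3.250 / 0.35)² = 2 × 9.286² = 2 × 86.22 = 172.4.
Round up to the next whole participant.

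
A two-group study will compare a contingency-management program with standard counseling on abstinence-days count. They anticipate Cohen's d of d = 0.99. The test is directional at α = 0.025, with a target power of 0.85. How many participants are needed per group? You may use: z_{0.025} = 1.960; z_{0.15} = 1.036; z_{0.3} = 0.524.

For two independent groups with equal n: n = 2·((z_{α} + z_β) / d)².
z_{α} + z_β = 1.960 + 1.036 = 2.996.
n = 2 × (2.996 / 0.99)² = 2 × 3.026² = 2 × 9.16 = 18.3.
Round up to the next whole participant.

n = 19 per group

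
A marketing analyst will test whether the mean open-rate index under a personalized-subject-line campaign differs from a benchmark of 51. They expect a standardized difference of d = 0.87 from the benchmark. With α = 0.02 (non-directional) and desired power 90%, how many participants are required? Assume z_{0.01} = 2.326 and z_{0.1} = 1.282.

n = 18

For a one-sample test: n = ((z_{α/2} + z_β) / d)².
z_{α/2} + z_β = 2.326 + 1.282 = 3.608.
n = (3.608 / 0.87)² = 4.147² = 17.20.
Round up.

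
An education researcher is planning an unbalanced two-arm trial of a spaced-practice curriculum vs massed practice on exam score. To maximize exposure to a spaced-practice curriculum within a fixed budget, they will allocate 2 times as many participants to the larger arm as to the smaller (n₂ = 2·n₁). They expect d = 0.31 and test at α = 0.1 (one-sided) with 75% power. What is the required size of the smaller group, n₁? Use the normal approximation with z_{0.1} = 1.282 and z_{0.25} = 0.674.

With allocation ratio k = n₂/n₁ = 2, Var(x̄₁−x̄₂) = σ²(1/n₁ + 1/(k·n₁)) = σ²·(k+1)/(k·n₁).
So n₁ = (1 + 1/k)·((z_{α} + z_β)/d)² = 1.500 × (1.956/0.31)².
n₁ = 1.500 × 39.81 = 59.7.
Round up: n₁ = 60, giving n₂ = 2 × 60 = 120.

n₁ = 60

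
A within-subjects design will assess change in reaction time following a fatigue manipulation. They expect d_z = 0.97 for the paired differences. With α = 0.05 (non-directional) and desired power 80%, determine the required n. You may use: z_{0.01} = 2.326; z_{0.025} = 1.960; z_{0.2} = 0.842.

n = 9 pairs

For a paired (one-sample on differences) test: n = ((z_{α/2} + z_β) / d)².
z_{α/2} + z_β = 1.960 + 0.842 = 2.802.
n = (2.802 / 0.97)² = 2.889² = 8.34.
Round up.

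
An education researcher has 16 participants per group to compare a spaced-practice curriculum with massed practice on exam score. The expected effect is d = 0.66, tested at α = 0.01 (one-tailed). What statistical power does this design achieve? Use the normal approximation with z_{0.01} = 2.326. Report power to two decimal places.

power ≈ 0.32

For two equal groups, power = Φ(d·√(n/2) − z_{α}).
d·√(n/2) = 0.66 × √(16/2) = 0.66 × 2.828 = 1.867.
z_β = 1.867 − 2.326 = -0.459.
Power = Φ(-0.459) = 0.323.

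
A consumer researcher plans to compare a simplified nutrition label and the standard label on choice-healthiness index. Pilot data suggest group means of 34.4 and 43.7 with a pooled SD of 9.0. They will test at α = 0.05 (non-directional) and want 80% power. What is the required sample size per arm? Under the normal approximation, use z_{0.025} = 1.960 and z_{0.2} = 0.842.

Cohen's d = |M₁ − M₂| / SD_pooled = |34.4 − 43.7| / 9.0 = 9.3 / 9.0 = 1.033.
For two independent groups with equal n: n = 2·((z_{α/2} + z_β) / d)².
z_{α/2} + z_β = 1.960 + 0.842 = 2.802.
n = 2 × (2.802 / 1.033)² = 2 × 2.712² = 2 × 7.36 = 14.7.
Round up to the next whole participant.

n = 15 per group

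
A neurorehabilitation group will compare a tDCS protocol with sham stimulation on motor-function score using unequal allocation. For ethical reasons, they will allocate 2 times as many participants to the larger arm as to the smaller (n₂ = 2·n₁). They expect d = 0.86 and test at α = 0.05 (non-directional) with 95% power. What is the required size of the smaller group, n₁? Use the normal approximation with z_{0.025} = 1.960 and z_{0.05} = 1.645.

With allocation ratio k = n₂/n₁ = 2, Var(x̄₁−x̄₂) = σ²(1/n₁ + 1/(k·n₁)) = σ²·(k+1)/(k·n₁).
So n₁ = (1 + 1/k)·((z_{α/2} + z_β)/d)² = 1.500 × (3.605/0.86)².
n₁ = 1.500 × 17.57 = 26.4.
Round up: n₁ = 27, giving n₂ = 2 × 27 = 54.

n₁ = 27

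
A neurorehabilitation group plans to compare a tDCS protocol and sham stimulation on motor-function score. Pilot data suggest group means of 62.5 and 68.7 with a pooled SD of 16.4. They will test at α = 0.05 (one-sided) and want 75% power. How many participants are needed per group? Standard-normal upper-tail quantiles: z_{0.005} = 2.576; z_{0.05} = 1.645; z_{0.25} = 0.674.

n = 76 per group

Cohen's d = |M₁ − M₂| / SD_pooled = |62.5 − 68.7| / 16.4 = 6.2 / 16.4 = 0.378.
For two independent groups with equal n: n = 2·((z_{α} + z_β) / d)².
z_{α} + z_β = 1.645 + 0.674 = 2.319.
n = 2 × (2.319 / 0.378)² = 2 × 6.135² = 2 × 37.64 = 75.3.
Round up to the next whole participant.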